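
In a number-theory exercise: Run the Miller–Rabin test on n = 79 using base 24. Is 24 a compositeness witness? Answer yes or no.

no

n − 1 = 78 = 2^1 · 39, so s = 1 and d = 39.
Repeated squaring mod 79: 24^1 ≡ 24, 24^2 ≡ 23, 24^4 ≡ 55, 24^8 ≡ 23, 24^16 ≡ 55, 24^32 ≡ 23.
39 = 32 + 4 + 2 + 1, so 24^39 ≡ 23·55·23·24 ≡ 78 (mod 79).
x_0 = 24^39 mod 79 = 78.
x_0 = 78 ≡ −1, so 24 is not a witness.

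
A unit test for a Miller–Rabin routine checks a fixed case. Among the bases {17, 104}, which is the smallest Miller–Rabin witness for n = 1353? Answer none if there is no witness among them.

n − 1 = 1352 = 2^3 · 169, so s = 3 and d = 169.
Base 17: x_0 = 17^169 mod 1353 = 1256. x_0 is neither 1 nor 1352, so continue squaring. x_1 = 1256^2 mod 1353 = 1291. x_2 = 1291^2 mod 1353 = 1138. Reached i = s−1 = 2 without hitting −1: 17 is a Miller–Rabin witness and 1353 is composite.
Base 104: x_0 = 104^169 mod 1353 = 1142. x_0 is neither 1 nor 1352, so continue squaring. x_1 = 1142^2 mod 1353 = 1225. x_2 = 1225^2 mod 1353 = 148. Reached i = s−1 = 2 without hitting −1: 104 is a Miller–Rabin witness and 1353 is composite.
The smallest witness among the given bases is 17.

17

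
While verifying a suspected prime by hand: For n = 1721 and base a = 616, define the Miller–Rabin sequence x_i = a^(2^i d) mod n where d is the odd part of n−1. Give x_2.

n − 1 = 1720 = 2^3 · 215, so s = 3 and d = 215.
x_0 = 616^215 mod 1721 = 232.
x_1 = 232^2 mod 1721 = 473.
x_2 = 473^2 mod 1721 = 1720.

1720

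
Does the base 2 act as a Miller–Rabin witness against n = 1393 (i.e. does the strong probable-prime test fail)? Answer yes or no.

n − 1 = 1392 = 2^4 · 87, so s = 4 and d = 87.
x_0 = 2^87 mod 1393 = 386.
x_0 is neither 1 nor 1392, so continue squaring.
x_1 = 386^2 mod 1393 = 1338.
x_2 = 1338^2 mod 1393 = 239.
x_3 = 239^2 mod 1393 = 8.
Reached i = s−1 = 3 without hitting −1: 2 is a Miller–Rabin witness and 1393 is composite.

yes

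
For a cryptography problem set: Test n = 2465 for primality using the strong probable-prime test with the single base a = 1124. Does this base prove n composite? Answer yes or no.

yes

n − 1 = 2464 = 2^5 · 77, so s = 5 and d = 77.
x_0 = 1124^77 mod 2465 = 2174.
x_0 is neither 1 nor 2464, so continue squaring.
x_1 = 2174^2 mod 2465 = 871.
x_2 = 871^2 mod 2465 = 1886.
x_3 = 1886^2 mod 2465 = 1.
x_3 = 1 but x_2 ≠ ±1, a nontrivial square root of 1 — 1124 is a witness and 2465 is composite.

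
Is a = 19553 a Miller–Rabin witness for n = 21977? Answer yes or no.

no

n − 1 = 21976 = 2^3 · 2747, so s = 3 and d = 2747.
x_0 = 19553^2747 mod 21977 = 13412.
x_0 is neither 1 nor 21976, so continue squaring.
x_1 = 13412^2 mod 21977 = 21976.
x_1 ≡ −1, so 19553 is not a witness.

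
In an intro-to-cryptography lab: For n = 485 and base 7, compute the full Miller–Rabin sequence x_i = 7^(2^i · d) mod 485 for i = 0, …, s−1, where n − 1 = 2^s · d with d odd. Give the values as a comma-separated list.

137, 339

n − 1 = 484 = 2^2 · 121, so s = 2 and d = 121.
x_0 = 7^121 mod 485 = 137.
x_1 = 137^2 mod 485 = 339.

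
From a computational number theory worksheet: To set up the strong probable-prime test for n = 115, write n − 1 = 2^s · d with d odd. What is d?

57

Halving: 114 → 57; 57 is odd.
So 114 = 2^1 · 57.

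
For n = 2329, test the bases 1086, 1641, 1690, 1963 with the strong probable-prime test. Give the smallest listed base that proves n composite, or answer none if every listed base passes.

n − 1 = 2328 = 2^3 · 291, so s = 3 and d = 291.
Base 1086: x_0 = 1086^291 mod 2329 = 2151. x_0 is neither 1 nor 2328, so continue squaring. x_1 = 2151^2 mod 2329 = 1407. x_2 = 1407^2 mod 2329 = 2328. x_2 ≡ −1, so 1086 is not a witness.
Base 1641: x_0 = 1641^291 mod 2329 = 1460. x_0 is neither 1 nor 2328, so continue squaring. x_1 = 1460^2 mod 2329 = 565. x_2 = 565^2 mod 2329 = 152. Reached i = s−1 = 2 without hitting −1: 1641 is a Miller–Rabin witness and 2329 is composite.
Base 1690: x_0 = 1690^291 mod 2329 = 309. x_0 is neither 1 nor 2328, so continue squaring. x_1 = 309^2 mod 2329 = 2321. x_2 = 2321^2 mod 2329 = 64. Reached i = s−1 = 2 without hitting −1: 1690 is a Miller–Rabin witness and 2329 is composite.
Base 1963: x_0 = 1963^291 mod 2329 = 1481. x_0 is neither 1 nor 2328, so continue squaring. x_1 = 1481^2 mod 2329 = 1772. x_2 = 1772^2 mod 2329 = 492. Reached i = s−1 = 2 without hitting −1: 1963 is a Miller–Rabin witness and 2329 is composite.
The smallest witness among the given bases is 1641.

1641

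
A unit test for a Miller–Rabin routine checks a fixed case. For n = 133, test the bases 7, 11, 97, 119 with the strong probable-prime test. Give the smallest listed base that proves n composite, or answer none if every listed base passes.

7

n − 1 = 132 = 2^2 · 33, so s = 2 and d = 33.
Base 7: x_0 = 7^33 mod 133 = 77. x_0 is neither 1 nor 132, so continue squaring. x_1 = 77^2 mod 133 = 77. Reached i = s−1 = 1 without hitting −1: 7 is a Miller–Rabin witness and 133 is composite.
Base 11: x_0 = 11^33 mod 133 = 1. x_0 = 1, so 11 is not a witness.
Base 97: x_0 = 97^33 mod 133 = 69. x_0 is neither 1 nor 132, so continue squaring. x_1 = 69^2 mod 133 = 106. Reached i = s−1 = 1 without hitting −1: 97 is a Miller–Rabin witness and 133 is composite.
Base 119: x_0 = 119^33 mod 133 = 7. x_0 is neither 1 nor 132, so continue squaring. x_1 = 7^2 mod 133 = 49. Reached i = s−1 = 1 without hitting −1: 119 is a Miller–Rabin witness and 133 is composite.
The smallest witness among the given bases is 7.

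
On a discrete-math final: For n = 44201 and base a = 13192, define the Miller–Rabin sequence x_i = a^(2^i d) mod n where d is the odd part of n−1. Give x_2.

n − 1 = 44200 = 2^3 · 5525, so s = 3 and d = 5525.
x_0 = 13192^5525 mod 44201 = 25366.
x_1 = 25366^2 mod 44201 = 44200.
x_2 = 44200^2 mod 44201 = 1.

1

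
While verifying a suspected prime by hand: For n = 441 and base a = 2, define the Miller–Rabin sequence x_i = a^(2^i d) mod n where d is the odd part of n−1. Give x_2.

142

n − 1 = 440 = 2^3 · 55, so s = 3 and d = 55.
By repeated squaring, 2^55 ≡ 254 (mod 441).
x_0 = 254.
x_1 = 254^2 mod 441 = 130.
x_2 = 130^2 mod 441 = 142.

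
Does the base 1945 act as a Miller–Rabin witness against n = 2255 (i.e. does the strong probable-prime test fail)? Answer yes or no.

n − 1 = 2254 = 2^1 · 1127, so s = 1 and d = 1127.
Repeated squaring mod 2255: 1945^1 ≡ 1945, 1945^2 ≡ 1390, 1945^4 ≡ 1820, 1945^8 ≡ 2060, 1945^16 ≡ 1945, 1945^32 ≡ 1390, 1945^64 ≡ 1820, 1945^128 ≡ 2060, 1945^256 ≡ 1945, 1945^512 ≡ 1390, 1945^1024 ≡ 1820.
1127 = 1024 + 64 + 32 + 4 + 2 + 1, so 1945^1127 ≡ 1820·1820·1390·1820·1390·1945 ≡ 1390 (mod 2255).
x_0 = 1945^1127 mod 2255 = 1390.
x_0 ∉ {1, 2254} and s = 1, so 1945 is a Miller–Rabin witness and 2255 is composite.

yes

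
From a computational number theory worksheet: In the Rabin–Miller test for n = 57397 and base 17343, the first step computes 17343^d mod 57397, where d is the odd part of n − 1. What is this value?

n − 1 = 57396 = 2^2 · 14349, so s = 2 and d = 14349.
17343^14349 mod 57397 = 1.

1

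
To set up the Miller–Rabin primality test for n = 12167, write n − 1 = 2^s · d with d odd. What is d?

Halving: 12166 → 6083; 6083 is odd.
So 12166 = 2^1 · 6083.

6083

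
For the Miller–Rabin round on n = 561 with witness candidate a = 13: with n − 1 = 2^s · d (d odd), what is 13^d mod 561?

208

n − 1 = 560 = 2^4 · 35, so s = 4 and d = 35.
13^35 mod 561 = 208.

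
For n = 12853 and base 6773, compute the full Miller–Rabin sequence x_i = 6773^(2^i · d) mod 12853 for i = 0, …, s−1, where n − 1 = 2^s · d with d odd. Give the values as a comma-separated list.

7214, 12852

n − 1 = 12852 = 2^2 · 3213, so s = 2 and d = 3213.
x_0 = 6773^3213 mod 12853 = 7214.
x_1 = 7214^2 mod 12853 = 12852.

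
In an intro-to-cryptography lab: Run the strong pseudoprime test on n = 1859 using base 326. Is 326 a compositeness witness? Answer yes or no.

yes

n − 1 = 1858 = 2^1 · 929, so s = 1 and d = 929.
x_0 = 326^929 mod 1859 = 261.
x_0 ∉ {1, 1858} and s = 1, so 326 is a Miller–Rabin witness and 1859 is composite.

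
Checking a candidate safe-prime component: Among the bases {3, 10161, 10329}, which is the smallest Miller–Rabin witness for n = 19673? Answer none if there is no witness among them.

3

n − 1 = 19672 = 2^3 · 2459, so s = 3 and d = 2459.
Base 3: x_0 = 3^2459 mod 19673 = 9463. x_0 is neither 1 nor 19672, so continue squaring. x_1 = 9463^2 mod 19673 = 16546. x_2 = 16546^2 mod 19673 = 648. Reached i = s−1 = 2 without hitting −1: 3 is a Miller–Rabin witness and 19673 is composite.
Base 10161: x_0 = 10161^2459 mod 19673 = 6564. x_0 is neither 1 nor 19672, so continue squaring. x_1 = 6564^2 mod 19673 = 2226. x_2 = 2226^2 mod 19673 = 17153. Reached i = s−1 = 2 without hitting −1: 10161 is a Miller–Rabin witness and 19673 is composite.
Base 10329: x_0 = 10329^2459 mod 19673 = 4075. x_0 is neither 1 nor 19672, so continue squaring. x_1 = 4075^2 mod 19673 = 1613. x_2 = 1613^2 mod 19673 = 4933. Reached i = s−1 = 2 without hitting −1: 10329 is a Miller–Rabin witness and 19673 is composite.
The smallest witness among the given bases is 3.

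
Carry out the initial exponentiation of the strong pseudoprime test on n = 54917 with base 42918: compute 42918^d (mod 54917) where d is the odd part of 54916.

n − 1 = 54916 = 2^2 · 13729, so s = 2 and d = 13729.
42918^13729 mod 54917 = 18131.

18131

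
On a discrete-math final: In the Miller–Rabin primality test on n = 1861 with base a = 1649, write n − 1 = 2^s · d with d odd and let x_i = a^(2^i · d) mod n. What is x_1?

1

n − 1 = 1860 = 2^2 · 465, so s = 2 and d = 465.
x_0 = 1649^465 mod 1861 = 1.
x_1 = 1^2 mod 1861 = 1.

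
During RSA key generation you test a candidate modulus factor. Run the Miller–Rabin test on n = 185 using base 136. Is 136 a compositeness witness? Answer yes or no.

n − 1 = 184 = 2^3 · 23, so s = 3 and d = 23.
x_0 = 136^23 mod 185 = 141.
x_0 is neither 1 nor 184, so continue squaring.
x_1 = 141^2 mod 185 = 86.
x_2 = 86^2 mod 185 = 181.
Reached i = s−1 = 2 without hitting −1: 136 is a Miller–Rabin witness and 185 is composite.

yes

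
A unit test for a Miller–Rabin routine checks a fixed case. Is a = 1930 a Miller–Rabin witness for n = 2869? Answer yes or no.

n − 1 = 2868 = 2^2 · 717, so s = 2 and d = 717.
x_0 = 1930^717 mod 2869 = 1.
x_0 = 1, so 1930 is not a witness.

no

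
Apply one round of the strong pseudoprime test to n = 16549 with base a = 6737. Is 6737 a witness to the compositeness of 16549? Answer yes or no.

n − 1 = 16548 = 2^2 · 4137, so s = 2 and d = 4137.
Repeated squaring mod 16549: 6737^1 ≡ 6737, 6737^2 ≡ 9811, 6737^4 ≡ 6737, 6737^8 ≡ 9811, 6737^16 ≡ 6737, 6737^32 ≡ 9811, 6737^64 ≡ 6737, 6737^128 ≡ 9811, 6737^256 ≡ 6737, 6737^512 ≡ 9811, 6737^1024 ≡ 6737, 6737^2048 ≡ 9811, 6737^4096 ≡ 6737.
4137 = 4096 + 32 + 8 + 1, so 6737^4137 ≡ 6737·9811·9811·6737 ≡ 1 (mod 16549).
x_0 = 6737^4137 mod 16549 = 1.
x_0 = 1, so 6737 is not a witness.

no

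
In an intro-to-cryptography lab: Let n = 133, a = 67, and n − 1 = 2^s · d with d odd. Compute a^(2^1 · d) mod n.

64

n − 1 = 132 = 2^2 · 33, so s = 2 and d = 33.
x_0 = 67^33 mod 133 = 8.
x_1 = 8^2 mod 133 = 64.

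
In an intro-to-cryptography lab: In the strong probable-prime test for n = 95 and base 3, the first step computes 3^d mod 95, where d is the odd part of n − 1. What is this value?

67

n − 1 = 94 = 2^1 · 47, so s = 1 and d = 47.
3^47 mod 95 = 67.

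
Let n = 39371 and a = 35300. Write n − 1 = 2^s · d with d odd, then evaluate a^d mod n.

1

n − 1 = 39370 = 2^1 · 19685, so s = 1 and d = 19685.
Repeated squaring mod 39371: 35300^1 ≡ 35300, 35300^2 ≡ 37221, 35300^4 ≡ 16093, 35300^8 ≡ 2211, 35300^16 ≡ 6517, 35300^32 ≡ 29351, 35300^64 ≡ 4350, 35300^128 ≡ 24420, 35300^256 ≡ 23234, 35300^512 ≡ 2975, 35300^1024 ≡ 31521, 35300^2048 ≡ 6885, 35300^4096 ≡ 541, 35300^8192 ≡ 17084, 35300^16384 ≡ 5833.
19685 = 16384 + 2048 + 1024 + 128 + 64 + 32 + 4 + 1, so 35300^19685 ≡ 5833·6885·31521·24420·4350·29351·16093·35300 ≡ 1 (mod 39371).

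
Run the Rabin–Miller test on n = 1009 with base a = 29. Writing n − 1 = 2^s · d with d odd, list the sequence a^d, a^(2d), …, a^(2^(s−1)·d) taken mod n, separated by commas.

n − 1 = 1008 = 2^4 · 63, so s = 4 and d = 63.
x_0 = 29^63 mod 1009 = 762.
x_1 = 762^2 mod 1009 = 469.
x_2 = 469^2 mod 1009 = 1008.
x_3 = 1008^2 mod 1009 = 1.

762, 469, 1008, 1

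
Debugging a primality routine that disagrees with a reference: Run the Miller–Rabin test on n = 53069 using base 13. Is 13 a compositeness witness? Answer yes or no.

no

n − 1 = 53068 = 2^2 · 13267, so s = 2 and d = 13267.
Repeated squaring mod 53069: 13^1 ≡ 13, 13^2 ≡ 169, 13^4 ≡ 28561, 13^8 ≡ 7122, 13^16 ≡ 41989, 13^32 ≡ 17803, 13^64 ≡ 18741, 13^128 ≡ 14439, 13^256 ≡ 29689, 13^512 ≡ 13700, 13^1024 ≡ 38016, 13^2048 ≡ 41248, 13^4096 ≡ 5364, 13^8192 ≡ 9098.
13267 = 8192 + 4096 + 512 + 256 + 128 + 64 + 16 + 2 + 1, so 13^13267 ≡ 9098·5364·13700·29689·14439·18741·41989·169·13 ≡ 53068 (mod 53069).
x_0 = 13^13267 mod 53069 = 53068.
x_0 = 53068 ≡ −1, so 13 is not a witness.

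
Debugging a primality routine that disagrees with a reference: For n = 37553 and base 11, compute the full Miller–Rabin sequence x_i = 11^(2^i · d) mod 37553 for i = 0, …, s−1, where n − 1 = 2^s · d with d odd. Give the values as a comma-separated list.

n − 1 = 37552 = 2^4 · 2347, so s = 4 and d = 2347.
x_0 = 11^2347 mod 37553 = 4194.
x_1 = 4194^2 mod 37553 = 14832.
x_2 = 14832^2 mod 37553 = 2750.
x_3 = 2750^2 mod 37553 = 14347.

4194, 14832, 2750, 14347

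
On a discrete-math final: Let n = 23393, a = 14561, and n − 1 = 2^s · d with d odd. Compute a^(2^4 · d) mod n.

6979

n − 1 = 23392 = 2^5 · 731, so s = 5 and d = 731.
x_0 = 14561^731 mod 23393 = 7750.
x_1 = 7750^2 mod 23393 = 12669.
x_2 = 12669^2 mod 23393 = 4188.
x_3 = 4188^2 mod 23393 = 17987.
x_4 = 17987^2 mod 23393 = 6979.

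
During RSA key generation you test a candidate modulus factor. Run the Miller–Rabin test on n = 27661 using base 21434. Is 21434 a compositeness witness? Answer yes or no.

n − 1 = 27660 = 2^2 · 6915, so s = 2 and d = 6915.
x_0 = 21434^6915 mod 27661 = 15231.
x_0 is neither 1 nor 27660, so continue squaring.
x_1 = 15231^2 mod 27661 = 18215.
Reached i = s−1 = 1 without hitting −1: 21434 is a Miller–Rabin witness and 27661 is composite.

yes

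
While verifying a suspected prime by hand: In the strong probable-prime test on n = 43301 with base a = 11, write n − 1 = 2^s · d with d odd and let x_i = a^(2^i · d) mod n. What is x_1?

5422

n − 1 = 43300 = 2^2 · 10825, so s = 2 and d = 10825.
By repeated squaring, 11^10825 ≡ 41450 (mod 43301).
x_0 = 41450.
x_1 = 41450^2 mod 43301 = 5422.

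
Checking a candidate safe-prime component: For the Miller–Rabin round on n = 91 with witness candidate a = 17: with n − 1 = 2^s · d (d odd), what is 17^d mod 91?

n − 1 = 90 = 2^1 · 45, so s = 1 and d = 45.
17^45 mod 91 = 90.

90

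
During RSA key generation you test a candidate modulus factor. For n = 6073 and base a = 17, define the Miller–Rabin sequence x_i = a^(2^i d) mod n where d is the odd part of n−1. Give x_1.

n − 1 = 6072 = 2^3 · 759, so s = 3 and d = 759.
x_0 = 17^759 mod 6073 = 3549.
x_1 = 3549^2 mod 6073 = 6072.

6072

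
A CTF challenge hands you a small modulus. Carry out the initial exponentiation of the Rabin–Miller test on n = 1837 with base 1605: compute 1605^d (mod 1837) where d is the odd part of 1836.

n − 1 = 1836 = 2^2 · 459, so s = 2 and d = 459.
1605^459 mod 1837 = 164.

164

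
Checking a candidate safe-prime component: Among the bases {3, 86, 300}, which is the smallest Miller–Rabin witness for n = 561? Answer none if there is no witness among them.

3

n − 1 = 560 = 2^4 · 35, so s = 4 and d = 35.
Base 3: x_0 = 3^35 mod 561 = 78. x_0 is neither 1 nor 560, so continue squaring. x_1 = 78^2 mod 561 = 474. x_2 = 474^2 mod 561 = 276. x_3 = 276^2 mod 561 = 441. Reached i = s−1 = 3 without hitting −1: 3 is a Miller–Rabin witness and 561 is composite.
Base 86: x_0 = 86^35 mod 561 = 188. x_0 is neither 1 nor 560, so continue squaring. x_1 = 188^2 mod 561 = 1. x_1 = 1 but x_0 ≠ ±1, a nontrivial square root of 1 — 86 is a witness and 561 is composite.
Base 300: x_0 = 300^35 mod 561 = 243. x_0 is neither 1 nor 560, so continue squaring. x_1 = 243^2 mod 561 = 144. x_2 = 144^2 mod 561 = 540. x_3 = 540^2 mod 561 = 441. Reached i = s−1 = 3 without hitting −1: 300 is a Miller–Rabin witness and 561 is composite.
The smallest witness among the given bases is 3.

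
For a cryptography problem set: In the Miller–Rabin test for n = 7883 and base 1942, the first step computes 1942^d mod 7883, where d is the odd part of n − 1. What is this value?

1

n − 1 = 7882 = 2^1 · 3941, so s = 1 and d = 3941.
1942^3941 mod 7883 = 1.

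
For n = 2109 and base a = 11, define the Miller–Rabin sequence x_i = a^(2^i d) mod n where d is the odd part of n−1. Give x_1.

1987

n − 1 = 2108 = 2^2 · 527, so s = 2 and d = 527.
x_0 = 11^527 mod 2109 = 767.
x_1 = 767^2 mod 2109 = 1987.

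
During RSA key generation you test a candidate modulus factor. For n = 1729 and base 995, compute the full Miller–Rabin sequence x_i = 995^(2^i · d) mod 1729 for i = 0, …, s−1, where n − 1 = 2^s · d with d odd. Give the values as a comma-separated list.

n − 1 = 1728 = 2^6 · 27, so s = 6 and d = 27.
x_0 = 995^27 mod 1729 = 1331.
x_1 = 1331^2 mod 1729 = 1065.
x_2 = 1065^2 mod 1729 = 1.
x_3 = 1^2 mod 1729 = 1.
x_4 = 1^2 mod 1729 = 1.
x_5 = 1^2 mod 1729 = 1.

1331, 1065, 1, 1, 1, 1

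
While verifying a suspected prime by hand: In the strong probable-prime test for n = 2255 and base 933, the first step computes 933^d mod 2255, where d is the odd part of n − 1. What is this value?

2237

n − 1 = 2254 = 2^1 · 1127, so s = 1 and d = 1127.
By repeated squaring, 933^1127 ≡ 2237 (mod 2255).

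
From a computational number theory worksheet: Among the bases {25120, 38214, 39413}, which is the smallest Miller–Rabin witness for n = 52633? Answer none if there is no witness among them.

38214

n − 1 = 52632 = 2^3 · 6579, so s = 3 and d = 6579.
Base 25120: x_0 = 25120^6579 mod 52633 = 1. x_0 = 1, so 25120 is not a witness.
Base 38214: x_0 = 38214^6579 mod 52633 = 49029. x_0 is neither 1 nor 52632, so continue squaring. x_1 = 49029^2 mod 52633 = 41098. x_2 = 41098^2 mod 52633 = 1. x_2 = 1 but x_1 ≠ ±1, a nontrivial square root of 1 — 38214 is a witness and 52633 is composite.
Base 39413: x_0 = 39413^6579 mod 52633 = 27397. x_0 is neither 1 nor 52632, so continue squaring. x_1 = 27397^2 mod 52633 = 49029. x_2 = 49029^2 mod 52633 = 41098. Reached i = s−1 = 2 without hitting −1: 39413 is a Miller–Rabin witness and 52633 is composite.
The smallest witness among the given bases is 38214.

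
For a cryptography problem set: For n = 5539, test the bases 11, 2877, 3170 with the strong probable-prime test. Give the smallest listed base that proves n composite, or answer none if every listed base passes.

11

n − 1 = 5538 = 2^1 · 2769, so s = 1 and d = 2769.
Base 11: x_0 = 11^2769 mod 5539 = 5152. x_0 ∉ {1, 5538} and s = 1, so 11 is a Miller–Rabin witness and 5539 is composite.
Base 2877: x_0 = 2877^2769 mod 5539 = 1053. x_0 ∉ {1, 5538} and s = 1, so 2877 is a Miller–Rabin witness and 5539 is composite.
Base 3170: x_0 = 3170^2769 mod 5539 = 2893. x_0 ∉ {1, 5538} and s = 1, so 3170 is a Miller–Rabin witness and 5539 is composite.
The smallest witness among the given bases is 11.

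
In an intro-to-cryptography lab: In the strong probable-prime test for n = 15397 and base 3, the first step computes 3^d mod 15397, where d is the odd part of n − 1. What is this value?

10283

n − 1 = 15396 = 2^2 · 3849, so s = 2 and d = 3849.
By repeated squaring, 3^3849 ≡ 10283 (mod 15397).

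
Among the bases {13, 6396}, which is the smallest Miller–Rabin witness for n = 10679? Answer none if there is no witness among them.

n − 1 = 10678 = 2^1 · 5339, so s = 1 and d = 5339.
Base 13: x_0 = 13^5339 mod 10679 = 8274. x_0 ∉ {1, 10678} and s = 1, so 13 is a Miller–Rabin witness and 10679 is composite.
Base 6396: x_0 = 6396^5339 mod 10679 = 2968. x_0 ∉ {1, 10678} and s = 1, so 6396 is a Miller–Rabin witness and 10679 is composite.
The smallest witness among the given bases is 13.

13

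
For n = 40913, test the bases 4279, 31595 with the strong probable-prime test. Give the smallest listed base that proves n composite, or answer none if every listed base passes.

n − 1 = 40912 = 2^4 · 2557, so s = 4 and d = 2557.
Base 4279: x_0 = 4279^2557 mod 40913 = 20926. x_0 is neither 1 nor 40912, so continue squaring. x_1 = 20926^2 mod 40913 = 5637. x_2 = 5637^2 mod 40913 = 27281. x_3 = 27281^2 mod 40913 = 4578. Reached i = s−1 = 3 without hitting −1: 4279 is a Miller–Rabin witness and 40913 is composite.
Base 31595: x_0 = 31595^2557 mod 40913 = 20113. x_0 is neither 1 nor 40912, so continue squaring. x_1 = 20113^2 mod 40913 = 25938. x_2 = 25938^2 mod 40913 = 6472. x_3 = 6472^2 mod 40913 = 32785. Reached i = s−1 = 3 without hitting −1: 31595 is a Miller–Rabin witness and 40913 is composite.
The smallest witness among the given bases is 4279.

4279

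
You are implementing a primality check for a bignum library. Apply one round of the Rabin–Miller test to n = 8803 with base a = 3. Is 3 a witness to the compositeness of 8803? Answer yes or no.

no

n − 1 = 8802 = 2^1 · 4401, so s = 1 and d = 4401.
By repeated squaring, 3^4401 ≡ 8802 (mod 8803).
x_0 = 3^4401 mod 8803 = 8802.
x_0 = 8802 ≡ −1, so 3 is not a witness.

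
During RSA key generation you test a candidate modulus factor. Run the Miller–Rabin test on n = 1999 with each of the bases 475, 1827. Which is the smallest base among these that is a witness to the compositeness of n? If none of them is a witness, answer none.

none

n − 1 = 1998 = 2^1 · 999, so s = 1 and d = 999.
Base 475: x_0 = 475^999 mod 1999 = 1998. x_0 = 1998 ≡ −1, so 475 is not a witness.
Base 1827: x_0 = 1827^999 mod 1999 = 1. x_0 = 1, so 1827 is not a witness.
No listed base is a witness for 1999.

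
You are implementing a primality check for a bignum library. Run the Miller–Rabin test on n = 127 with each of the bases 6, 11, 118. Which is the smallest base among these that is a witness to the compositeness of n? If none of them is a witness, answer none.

none

n − 1 = 126 = 2^1 · 63, so s = 1 and d = 63.
Base 6: x_0 = 6^63 mod 127 = 126. x_0 = 126 ≡ −1, so 6 is not a witness.
Base 11: x_0 = 11^63 mod 127 = 1. x_0 = 1, so 11 is not a witness.
Base 118: x_0 = 118^63 mod 127 = 126. x_0 = 126 ≡ −1, so 118 is not a witness.
No listed base is a witness for 127.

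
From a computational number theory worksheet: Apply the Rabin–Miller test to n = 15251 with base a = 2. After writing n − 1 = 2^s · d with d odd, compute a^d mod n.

6676

n − 1 = 15250 = 2^1 · 7625, so s = 1 and d = 7625.
2^7625 mod 15251 = 6676.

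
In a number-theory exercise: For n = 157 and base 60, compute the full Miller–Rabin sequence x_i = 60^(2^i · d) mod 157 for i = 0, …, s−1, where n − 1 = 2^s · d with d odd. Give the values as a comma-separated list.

n − 1 = 156 = 2^2 · 39, so s = 2 and d = 39.
x_0 = 60^39 mod 157 = 129.
x_1 = 129^2 mod 157 = 156.

129, 156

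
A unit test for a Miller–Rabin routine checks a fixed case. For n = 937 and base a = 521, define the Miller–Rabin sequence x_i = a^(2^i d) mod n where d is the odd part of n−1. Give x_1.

n − 1 = 936 = 2^3 · 117, so s = 3 and d = 117.
x_0 = 521^117 mod 937 = 1.
x_1 = 1^2 mod 937 = 1.

1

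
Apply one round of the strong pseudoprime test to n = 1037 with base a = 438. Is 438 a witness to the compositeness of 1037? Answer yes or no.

n − 1 = 1036 = 2^2 · 259, so s = 2 and d = 259.
Repeated squaring mod 1037: 438^1 ≡ 438, 438^2 ≡ 1036, 438^4 ≡ 1, 438^8 ≡ 1, 438^16 ≡ 1, 438^32 ≡ 1, 438^64 ≡ 1, 438^128 ≡ 1, 438^256 ≡ 1.
259 = 256 + 2 + 1, so 438^259 ≡ 1·1036·438 ≡ 599 (mod 1037).
x_0 = 438^259 mod 1037 = 599.
x_0 is neither 1 nor 1036, so continue squaring.
x_1 = 599^2 mod 1037 = 1036.
x_1 ≡ −1, so 438 is not a witness.

no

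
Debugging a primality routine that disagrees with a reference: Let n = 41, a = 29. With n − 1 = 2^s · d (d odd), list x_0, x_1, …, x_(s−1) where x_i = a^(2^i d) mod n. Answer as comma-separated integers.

n − 1 = 40 = 2^3 · 5, so s = 3 and d = 5.
x_0 = 29^5 mod 41 = 38.
x_1 = 38^2 mod 41 = 9.
x_2 = 9^2 mod 41 = 40.

38, 9, 40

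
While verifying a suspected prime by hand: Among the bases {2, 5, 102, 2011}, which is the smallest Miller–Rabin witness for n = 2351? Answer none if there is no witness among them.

n − 1 = 2350 = 2^1 · 1175, so s = 1 and d = 1175.
Base 2: x_0 = 2^1175 mod 2351 = 1. x_0 = 1, so 2 is not a witness.
Base 5: x_0 = 5^1175 mod 2351 = 1. x_0 = 1, so 5 is not a witness.
Base 102: x_0 = 102^1175 mod 2351 = 2350. x_0 = 2350 ≡ −1, so 102 is not a witness.
Base 2011: x_0 = 2011^1175 mod 2351 = 1. x_0 = 1, so 2011 is not a witness.
No listed base is a witness for 2351.

none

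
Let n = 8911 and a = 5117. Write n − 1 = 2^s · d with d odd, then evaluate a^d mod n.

1274

n − 1 = 8910 = 2^1 · 4455, so s = 1 and d = 4455.
5117^4455 mod 8911 = 1274.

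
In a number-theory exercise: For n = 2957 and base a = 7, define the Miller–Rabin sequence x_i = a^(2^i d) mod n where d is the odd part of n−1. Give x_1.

n − 1 = 2956 = 2^2 · 739, so s = 2 and d = 739.
Repeated squaring mod 2957: 7^1 ≡ 7, 7^2 ≡ 49, 7^4 ≡ 2401, 7^8 ≡ 1608, 7^16 ≡ 1246, 7^32 ≡ 91, 7^64 ≡ 2367, 7^128 ≡ 2131, 7^256 ≡ 2166, 7^512 ≡ 1754.
739 = 512 + 128 + 64 + 32 + 2 + 1, so 7^739 ≡ 1754·2131·2367·91·49·7 ≡ 1222 (mod 2957).
x_0 = 1222.
x_1 = 1222^2 mod 2957 = 2956.

2956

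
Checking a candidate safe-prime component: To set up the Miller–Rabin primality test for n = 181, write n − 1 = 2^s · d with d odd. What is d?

Halving: 180 → 90 → 45; 45 is odd.
So 180 = 2^2 · 45.

45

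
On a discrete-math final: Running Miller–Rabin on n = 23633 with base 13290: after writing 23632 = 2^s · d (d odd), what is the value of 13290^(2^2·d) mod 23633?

n − 1 = 23632 = 2^4 · 1477, so s = 4 and d = 1477.
x_0 = 13290^1477 mod 23633 = 19790.
x_1 = 19790^2 mod 23633 = 21657.
x_2 = 21657^2 mod 23633 = 5131.

5131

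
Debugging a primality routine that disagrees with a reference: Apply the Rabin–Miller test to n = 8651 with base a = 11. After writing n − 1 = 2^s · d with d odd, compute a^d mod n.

8162

n − 1 = 8650 = 2^1 · 4325, so s = 1 and d = 4325.
11^4325 mod 8651 = 8162.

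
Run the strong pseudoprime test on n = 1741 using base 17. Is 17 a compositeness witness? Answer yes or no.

no

n − 1 = 1740 = 2^2 · 435, so s = 2 and d = 435.
x_0 = 17^435 mod 1741 = 59.
x_0 is neither 1 nor 1740, so continue squaring.
x_1 = 59^2 mod 1741 = 1740.
x_1 ≡ −1, so 17 is not a witness.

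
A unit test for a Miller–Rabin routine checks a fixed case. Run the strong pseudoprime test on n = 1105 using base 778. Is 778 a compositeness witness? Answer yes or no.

no

n − 1 = 1104 = 2^4 · 69, so s = 4 and d = 69.
Repeated squaring mod 1105: 778^1 ≡ 778, 778^2 ≡ 849, 778^4 ≡ 341, 778^8 ≡ 256, 778^16 ≡ 341, 778^32 ≡ 256, 778^64 ≡ 341.
69 = 64 + 4 + 1, so 778^69 ≡ 341·341·778 ≡ 268 (mod 1105).
x_0 = 778^69 mod 1105 = 268.
x_0 is neither 1 nor 1104, so continue squaring.
x_1 = 268^2 mod 1105 = 1104.
x_1 ≡ −1, so 778 is not a witness.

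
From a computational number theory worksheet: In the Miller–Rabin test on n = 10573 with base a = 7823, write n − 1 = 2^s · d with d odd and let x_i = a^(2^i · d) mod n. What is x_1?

9479

n − 1 = 10572 = 2^2 · 2643, so s = 2 and d = 2643.
x_0 = 7823^2643 mod 10573 = 10398.
x_1 = 10398^2 mod 10573 = 9479.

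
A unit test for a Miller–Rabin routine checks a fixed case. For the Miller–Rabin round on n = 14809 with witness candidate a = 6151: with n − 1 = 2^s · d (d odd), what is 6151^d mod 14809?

5803

n − 1 = 14808 = 2^3 · 1851, so s = 3 and d = 1851.
Repeated squaring mod 14809: 6151^1 ≡ 6151, 6151^2 ≡ 12615, 6151^4 ≡ 711, 6151^8 ≡ 2015, 6151^16 ≡ 2559, 6151^32 ≡ 2903, 6151^64 ≡ 1088, 6151^128 ≡ 13833, 6151^256 ≡ 4800, 6151^512 ≡ 12005, 6151^1024 ≡ 13646.
1851 = 1024 + 512 + 256 + 32 + 16 + 8 + 2 + 1, so 6151^1851 ≡ 13646·12005·4800·2903·2559·2015·12615·6151 ≡ 5803 (mod 14809).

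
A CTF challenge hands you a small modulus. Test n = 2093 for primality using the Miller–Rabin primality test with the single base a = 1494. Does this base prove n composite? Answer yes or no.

yes

n − 1 = 2092 = 2^2 · 523, so s = 2 and d = 523.
Repeated squaring mod 2093: 1494^1 ≡ 1494, 1494^2 ≡ 898, 1494^4 ≡ 599, 1494^8 ≡ 898, 1494^16 ≡ 599, 1494^32 ≡ 898, 1494^64 ≡ 599, 1494^128 ≡ 898, 1494^256 ≡ 599, 1494^512 ≡ 898.
523 = 512 + 8 + 2 + 1, so 1494^523 ≡ 898·898·898·1494 ≡ 1494 (mod 2093).
x_0 = 1494^523 mod 2093 = 1494.
x_0 is neither 1 nor 2092, so continue squaring.
x_1 = 1494^2 mod 2093 = 898.
Reached i = s−1 = 1 without hitting −1: 1494 is a Miller–Rabin witness and 2093 is composite.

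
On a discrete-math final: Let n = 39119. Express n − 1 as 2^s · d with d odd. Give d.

19559

Halving: 39118 → 19559; 19559 is odd.
So 39118 = 2^1 · 19559.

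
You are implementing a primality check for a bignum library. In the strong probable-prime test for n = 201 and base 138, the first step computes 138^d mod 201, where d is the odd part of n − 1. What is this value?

114

n − 1 = 200 = 2^3 · 25, so s = 3 and d = 25.
138^25 mod 201 = 114.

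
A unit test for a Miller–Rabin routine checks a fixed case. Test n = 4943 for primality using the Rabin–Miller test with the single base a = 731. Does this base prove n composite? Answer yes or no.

no

n − 1 = 4942 = 2^1 · 2471, so s = 1 and d = 2471.
x_0 = 731^2471 mod 4943 = 4942.
x_0 = 4942 ≡ −1, so 731 is not a witness.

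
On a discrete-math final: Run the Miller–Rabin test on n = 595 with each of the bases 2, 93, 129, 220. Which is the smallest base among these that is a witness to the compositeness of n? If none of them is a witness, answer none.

2

n − 1 = 594 = 2^1 · 297, so s = 1 and d = 297.
Base 2: x_0 = 2^297 mod 595 = 512. x_0 ∉ {1, 594} and s = 1, so 2 is a Miller–Rabin witness and 595 is composite.
Base 93: x_0 = 93^297 mod 595 = 8. x_0 ∉ {1, 594} and s = 1, so 93 is a Miller–Rabin witness and 595 is composite.
Base 129: x_0 = 129^297 mod 595 = 279. x_0 ∉ {1, 594} and s = 1, so 129 is a Miller–Rabin witness and 595 is composite.
Base 220: x_0 = 220^297 mod 595 = 475. x_0 ∉ {1, 594} and s = 1, so 220 is a Miller–Rabin witness and 595 is composite.
The smallest witness among the given bases is 2.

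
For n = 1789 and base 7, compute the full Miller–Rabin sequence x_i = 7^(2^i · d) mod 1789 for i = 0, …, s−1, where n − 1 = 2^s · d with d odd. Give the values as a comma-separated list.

1788, 1

n − 1 = 1788 = 2^2 · 447, so s = 2 and d = 447.
x_0 = 7^447 mod 1789 = 1788.
x_1 = 1788^2 mod 1789 = 1.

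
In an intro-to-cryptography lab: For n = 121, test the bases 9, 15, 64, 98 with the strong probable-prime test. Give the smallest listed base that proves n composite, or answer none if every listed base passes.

15

n − 1 = 120 = 2^3 · 15, so s = 3 and d = 15.
Base 9: x_0 = 9^15 mod 121 = 1. x_0 = 1, so 9 is not a witness.
Base 15: x_0 = 15^15 mod 121 = 56. x_0 is neither 1 nor 120, so continue squaring. x_1 = 56^2 mod 121 = 111. x_2 = 111^2 mod 121 = 100. Reached i = s−1 = 2 without hitting −1: 15 is a Miller–Rabin witness and 121 is composite.
Base 64: x_0 = 64^15 mod 121 = 12. x_0 is neither 1 nor 120, so continue squaring. x_1 = 12^2 mod 121 = 23. x_2 = 23^2 mod 121 = 45. Reached i = s−1 = 2 without hitting −1: 64 is a Miller–Rabin witness and 121 is composite.
Base 98: x_0 = 98^15 mod 121 = 32. x_0 is neither 1 nor 120, so continue squaring. x_1 = 32^2 mod 121 = 56. x_2 = 56^2 mod 121 = 111. Reached i = s−1 = 2 without hitting −1: 98 is a Miller–Rabin witness and 121 is composite.
The smallest witness among the given bases is 15.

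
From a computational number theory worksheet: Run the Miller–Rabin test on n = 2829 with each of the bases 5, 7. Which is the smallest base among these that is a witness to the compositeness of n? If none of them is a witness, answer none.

5

n − 1 = 2828 = 2^2 · 707, so s = 2 and d = 707.
Base 5: x_0 = 5^707 mod 2829 = 1988. x_0 is neither 1 nor 2828, so continue squaring. x_1 = 1988^2 mod 2829 = 31. Reached i = s−1 = 1 without hitting −1: 5 is a Miller–Rabin witness and 2829 is composite.
Base 7: x_0 = 7^707 mod 2829 = 2689. x_0 is neither 1 nor 2828, so continue squaring. x_1 = 2689^2 mod 2829 = 2626. Reached i = s−1 = 1 without hitting −1: 7 is a Miller–Rabin witness and 2829 is composite.
The smallest witness among the given bases is 5.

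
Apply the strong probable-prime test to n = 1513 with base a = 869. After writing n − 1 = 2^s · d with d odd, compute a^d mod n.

n − 1 = 1512 = 2^3 · 189, so s = 3 and d = 189.
869^189 mod 1513 = 848.

848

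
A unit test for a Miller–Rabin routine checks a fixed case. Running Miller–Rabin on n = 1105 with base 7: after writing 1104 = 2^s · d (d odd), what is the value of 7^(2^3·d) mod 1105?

n − 1 = 1104 = 2^4 · 69, so s = 4 and d = 69.
x_0 = 7^69 mod 1105 = 827.
x_1 = 827^2 mod 1105 = 1039.
x_2 = 1039^2 mod 1105 = 1041.
x_3 = 1041^2 mod 1105 = 781.

781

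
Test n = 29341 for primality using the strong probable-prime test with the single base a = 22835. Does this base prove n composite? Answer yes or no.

n − 1 = 29340 = 2^2 · 7335, so s = 2 and d = 7335.
Repeated squaring mod 29341: 22835^1 ≡ 22835, 22835^2 ≡ 18314, 22835^4 ≡ 5625, 22835^8 ≡ 11027, 22835^16 ≡ 5625, 22835^32 ≡ 11027, 22835^64 ≡ 5625, 22835^128 ≡ 11027, 22835^256 ≡ 5625, 22835^512 ≡ 11027, 22835^1024 ≡ 5625, 22835^2048 ≡ 11027, 22835^4096 ≡ 5625.
7335 = 4096 + 2048 + 1024 + 128 + 32 + 4 + 2 + 1, so 22835^7335 ≡ 5625·11027·5625·11027·11027·5625·18314·22835 ≡ 2917 (mod 29341).
x_0 = 22835^7335 mod 29341 = 2917.
x_0 is neither 1 nor 29340, so continue squaring.
x_1 = 2917^2 mod 29341 = 29340.
x_1 ≡ −1, so 22835 is not a witness.

no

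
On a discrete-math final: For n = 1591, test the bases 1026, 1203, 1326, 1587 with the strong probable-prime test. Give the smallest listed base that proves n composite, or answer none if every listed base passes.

1203

n − 1 = 1590 = 2^1 · 795, so s = 1 and d = 795.
Base 1026: x_0 = 1026^795 mod 1591 = 1590. x_0 = 1590 ≡ −1, so 1026 is not a witness.
Base 1203: x_0 = 1203^795 mod 1591 = 902. x_0 ∉ {1, 1590} and s = 1, so 1203 is a Miller–Rabin witness and 1591 is composite.
Base 1326: x_0 = 1326^795 mod 1591 = 302. x_0 ∉ {1, 1590} and s = 1, so 1326 is a Miller–Rabin witness and 1591 is composite.
Base 1587: x_0 = 1587^795 mod 1591 = 1120. x_0 ∉ {1, 1590} and s = 1, so 1587 is a Miller–Rabin witness and 1591 is composite.
The smallest witness among the given bases is 1203.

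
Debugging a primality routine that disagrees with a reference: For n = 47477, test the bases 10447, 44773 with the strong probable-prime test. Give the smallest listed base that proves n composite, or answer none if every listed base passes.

n − 1 = 47476 = 2^2 · 11869, so s = 2 and d = 11869.
Base 10447: x_0 = 10447^11869 mod 47477 = 9145. x_0 is neither 1 nor 47476, so continue squaring. x_1 = 9145^2 mod 47477 = 24028. Reached i = s−1 = 1 without hitting −1: 10447 is a Miller–Rabin witness and 47477 is composite.
Base 44773: x_0 = 44773^11869 mod 47477 = 133. x_0 is neither 1 nor 47476, so continue squaring. x_1 = 133^2 mod 47477 = 17689. Reached i = s−1 = 1 without hitting −1: 44773 is a Miller–Rabin witness and 47477 is composite.
The smallest witness among the given bases is 10447.

10447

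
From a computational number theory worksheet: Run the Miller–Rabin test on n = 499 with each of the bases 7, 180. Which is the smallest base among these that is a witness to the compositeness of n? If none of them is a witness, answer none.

none

n − 1 = 498 = 2^1 · 249, so s = 1 and d = 249.
Base 7: x_0 = 7^249 mod 499 = 498. x_0 = 498 ≡ −1, so 7 is not a witness.
Base 180: x_0 = 180^249 mod 499 = 1. x_0 = 1, so 180 is not a witness.
No listed base is a witness for 499.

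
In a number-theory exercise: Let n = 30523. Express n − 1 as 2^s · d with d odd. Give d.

Halving: 30522 → 15261; 15261 is odd.
So 30522 = 2^1 · 15261.

15261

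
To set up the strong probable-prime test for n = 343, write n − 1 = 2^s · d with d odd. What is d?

171

Halving: 342 → 171; 171 is odd.
So 342 = 2^1 · 171.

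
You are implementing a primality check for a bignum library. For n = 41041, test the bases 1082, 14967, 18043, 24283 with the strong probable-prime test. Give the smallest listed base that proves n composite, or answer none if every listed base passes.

n − 1 = 41040 = 2^4 · 2565, so s = 4 and d = 2565.
Base 1082: x_0 = 1082^2565 mod 41041 = 1. x_0 = 1, so 1082 is not a witness.
Base 14967: x_0 = 14967^2565 mod 41041 = 37465. x_0 is neither 1 nor 41040, so continue squaring. x_1 = 37465^2 mod 41041 = 24025. x_2 = 24025^2 mod 41041 = 1. x_2 = 1 but x_1 ≠ ±1, a nontrivial square root of 1 — 14967 is a witness and 41041 is composite.
Base 18043: x_0 = 18043^2565 mod 41041 = 10165. x_0 is neither 1 nor 41040, so continue squaring. x_1 = 10165^2 mod 41041 = 27028. x_2 = 27028^2 mod 41041 = 24025. x_3 = 24025^2 mod 41041 = 1. x_3 = 1 but x_2 ≠ ±1, a nontrivial square root of 1 — 18043 is a witness and 41041 is composite.
Base 24283: x_0 = 24283^2565 mod 41041 = 4718. x_0 is neither 1 nor 41040, so continue squaring. x_1 = 4718^2 mod 41041 = 15302. x_2 = 15302^2 mod 41041 = 12299. x_3 = 12299^2 mod 41041 = 29316. Reached i = s−1 = 3 without hitting −1: 24283 is a Miller–Rabin witness and 41041 is composite.
The smallest witness among the given bases is 14967.

14967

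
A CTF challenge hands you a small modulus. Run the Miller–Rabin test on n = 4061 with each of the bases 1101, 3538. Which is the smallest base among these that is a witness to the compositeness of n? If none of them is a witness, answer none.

n − 1 = 4060 = 2^2 · 1015, so s = 2 and d = 1015.
Base 1101: x_0 = 1101^1015 mod 4061 = 1. x_0 = 1, so 1101 is not a witness.
Base 3538: x_0 = 3538^1015 mod 4061 = 1. x_0 = 1, so 3538 is not a witness.
No listed base is a witness for 4061.

none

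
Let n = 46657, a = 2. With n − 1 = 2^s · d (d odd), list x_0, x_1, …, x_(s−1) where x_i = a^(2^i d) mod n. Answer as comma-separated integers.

n − 1 = 46656 = 2^6 · 729, so s = 6 and d = 729.
x_0 = 2^729 mod 46657 = 512.
x_1 = 512^2 mod 46657 = 28859.
x_2 = 28859^2 mod 46657 = 14431.
x_3 = 14431^2 mod 46657 = 23570.
x_4 = 23570^2 mod 46657 = 1.
x_5 = 1^2 mod 46657 = 1.

512, 28859, 14431, 23570, 1, 1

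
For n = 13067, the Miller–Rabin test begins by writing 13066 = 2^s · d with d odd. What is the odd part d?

6533

Halving: 13066 → 6533; 6533 is odd.
So 13066 = 2^1 · 6533.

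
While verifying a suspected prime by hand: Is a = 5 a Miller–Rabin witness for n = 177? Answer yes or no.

n − 1 = 176 = 2^4 · 11, so s = 4 and d = 11.
x_0 = 5^11 mod 177 = 20.
x_0 is neither 1 nor 176, so continue squaring.
x_1 = 20^2 mod 177 = 46.
x_2 = 46^2 mod 177 = 169.
x_3 = 169^2 mod 177 = 64.
Reached i = s−1 = 3 without hitting −1: 5 is a Miller–Rabin witness and 177 is composite.

yes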